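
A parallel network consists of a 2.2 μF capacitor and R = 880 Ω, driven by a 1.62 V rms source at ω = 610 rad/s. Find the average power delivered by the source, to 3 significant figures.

X_C = 1/(ωC) = 745 Ω
Parallel: admittances add. Y = 1/R + jωC
Y = (0.00114 + j0.00134) S
|Y| = 0.00176 S → |Z| = 1/|Y| = 569 Ω, ∠Z = −∠Y = -49.7°
I = V/|Z| = 2.85 mA
P = VI cos φ = 1.62 × 0.00285 × cos(-49.7°) = 2.98 mW

2.98 mW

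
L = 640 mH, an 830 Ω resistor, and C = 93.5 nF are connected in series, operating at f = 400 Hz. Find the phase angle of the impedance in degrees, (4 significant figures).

ω = 2πf = 2513 rad/s
X_L = ωL = 1608 Ω
X_C = 1/(ωC) = 4255 Ω
Net reactance X = X_L − X_C = -2647 Ω
Z = 830.0 − j2647 Ω
|Z| = √(830.0² + 2647²) = 2774 Ω
∠Z = arctan(-2647/830.0) = -72.59°

-72.59°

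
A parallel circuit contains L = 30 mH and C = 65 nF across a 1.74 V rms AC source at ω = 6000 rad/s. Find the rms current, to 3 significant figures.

X_L = ωL = 180 Ω
X_C = 1/(ωC) = 2560 Ω
Parallel: admittances add. Y = 1/(jωL) + jωC
Y = (0 − j0.00517) S
|Y| = 0.00517 S → |Z| = 1/|Y| = 194 Ω, ∠Z = −∠Y = 90.0°
I = V/|Z| = 1.74/194 = 8.99 mA

8.99 mA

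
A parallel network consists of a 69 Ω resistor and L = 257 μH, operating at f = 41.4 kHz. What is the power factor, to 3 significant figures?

0.696

ω = 2πf = 260100 rad/s
X_L = ωL = 66.9 Ω
Parallel: admittances add. Y = 1/R + 1/(jωL)
Y = (0.0145 − j0.0150) S
|Y| = 0.0208 S → |Z| = 1/|Y| = 48.0 Ω, ∠Z = −∠Y = 45.9°
cos φ = cos(45.9°) = 0.696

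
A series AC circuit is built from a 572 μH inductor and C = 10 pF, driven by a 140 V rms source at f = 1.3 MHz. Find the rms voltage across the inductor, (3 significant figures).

86.4 V

ω = 2πf = 8.168e+06 rad/s
X_L = ωL = 4670 Ω
X_C = 1/(ωC) = 12200 Ω
Net reactance X = X_L − X_C = -7570 Ω
Z = − j7570 Ω
|Z| = √(0² + 7570²) = 7570 Ω
I = V/|Z| = 18.5 mA
V_L = I·|Z_L| = 0.0185 × 4670 = 86.4 V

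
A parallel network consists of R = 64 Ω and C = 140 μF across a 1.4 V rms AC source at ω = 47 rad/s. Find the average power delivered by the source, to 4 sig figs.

30.62 mW

X_C = 1/(ωC) = 152.0 Ω
Parallel: admittances add. Y = 1/R + jωC
Y = (0.01562 + j0.006580) S
|Y| = 0.01695 S → |Z| = 1/|Y| = 58.98 Ω, ∠Z = −∠Y = -22.84°
I = V/|Z| = 23.74 mA
P = VI cos φ = 1.4 × 0.02374 × cos(-22.84°) = 30.62 mW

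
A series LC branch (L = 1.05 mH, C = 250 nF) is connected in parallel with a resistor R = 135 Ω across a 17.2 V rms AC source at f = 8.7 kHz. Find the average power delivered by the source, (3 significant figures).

2.19 W

ω = 2πf = 54660 rad/s
X_L = ωL = 57.4 Ω
X_C = 1/(ωC) = 73.2 Ω
Branch 1: Z₁ = R = 135 Ω
Branch 2 (series LC): Z₂ = j(X_L − X_C) = −j15.8 Ω
Parallel: Z = Z₁Z₂/(Z₁+Z₂), |Z| = 15.7 Ω, ∠Z = -83.3°
I = V/|Z| = 1.10 A
P = VI cos φ = 17.2 × 1.10 × cos(-83.3°) = 2.19 W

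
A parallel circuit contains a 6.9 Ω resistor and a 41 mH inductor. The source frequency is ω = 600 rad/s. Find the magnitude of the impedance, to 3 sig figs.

X_L = ωL = 24.6 Ω
Parallel: admittances add. Y = 1/R + 1/(jωL)
Y = (0.145 − j0.0407) S
|Y| = 0.151 S → |Z| = 1/|Y| = 6.64 Ω, ∠Z = −∠Y = 15.7°

6.64 Ω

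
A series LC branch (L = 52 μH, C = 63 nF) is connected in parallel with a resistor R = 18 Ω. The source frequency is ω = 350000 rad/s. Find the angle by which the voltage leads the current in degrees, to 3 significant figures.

-33.5°

X_L = ωL = 18.2 Ω
X_C = 1/(ωC) = 45.4 Ω
Branch 1: Z₁ = R = 18.0 Ω
Branch 2 (series LC): Z₂ = j(X_L − X_C) = −j27.2 Ω
Parallel: Z = Z₁Z₂/(Z₁+Z₂), |Z| = 15.0 Ω, ∠Z = -33.5°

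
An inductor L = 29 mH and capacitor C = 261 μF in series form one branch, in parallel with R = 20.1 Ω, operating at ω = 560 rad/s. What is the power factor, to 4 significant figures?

0.4236

X_L = ωL = 16.24 Ω
X_C = 1/(ωC) = 6.842 Ω
Branch 1: Z₁ = R = 20.10 Ω
Branch 2 (series LC): Z₂ = j(X_L − X_C) = j9.398 Ω
Parallel: Z = Z₁Z₂/(Z₁+Z₂), |Z| = 8.514 Ω, ∠Z = 64.94°
cos φ = cos(64.94°) = 0.4236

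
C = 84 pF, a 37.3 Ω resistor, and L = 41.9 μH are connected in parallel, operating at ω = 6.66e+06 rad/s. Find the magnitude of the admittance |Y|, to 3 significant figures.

X_L = ωL = 279 Ω
X_C = 1/(ωC) = 1790 Ω
Parallel: admittances add. Y = 1/R + 1/(jωL) + jωC
Y = (0.0268 − j0.00302) S
|Y| = 0.0270 S → |Z| = 1/|Y| = 37.1 Ω, ∠Z = −∠Y = 6.44°

27.0 mS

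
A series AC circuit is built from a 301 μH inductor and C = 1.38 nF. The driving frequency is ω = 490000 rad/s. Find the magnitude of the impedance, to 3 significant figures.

1330 Ω

X_L = ωL = 147 Ω
X_C = 1/(ωC) = 1480 Ω
Net reactance X = X_L − X_C = -1330 Ω
Z = − j1330 Ω
|Z| = √(0² + 1330²) = 1330 Ω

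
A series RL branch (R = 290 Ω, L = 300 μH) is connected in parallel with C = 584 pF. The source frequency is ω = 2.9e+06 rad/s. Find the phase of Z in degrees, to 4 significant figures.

-62.38°

X_L = ωL = 870.0 Ω
X_C = 1/(ωC) = 590.5 Ω
Branch 1 (R+jX_L): Z₁ = 290.0 + j870.0 Ω, |Z₁| = 917.1 Ω
Branch 2 (−jX_C): Z₂ = −j590.5 Ω
Parallel: Z = Z₁Z₂/(Z₁+Z₂), |Z| = 1344 Ω, ∠Z = -62.38°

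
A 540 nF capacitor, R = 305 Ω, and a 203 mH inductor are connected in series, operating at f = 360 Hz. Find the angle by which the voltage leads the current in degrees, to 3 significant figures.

ω = 2πf = 2262 rad/s
X_L = ωL = 459 Ω
X_C = 1/(ωC) = 819 Ω
Net reactance X = X_L − X_C = -360 Ω
Z = 305 − j360 Ω
|Z| = √(305² + 360²) = 471 Ω
∠Z = arctan(-360/305) = -49.7°

-49.7°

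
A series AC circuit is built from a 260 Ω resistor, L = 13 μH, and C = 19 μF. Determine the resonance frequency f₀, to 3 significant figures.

10.1 kHz

ω₀ = 1/√(LC) = 1/√(1.3e-05 × 1.9e-05) = 63630 rad/s
f₀ = ω₀/(2π) = 10.1 kHz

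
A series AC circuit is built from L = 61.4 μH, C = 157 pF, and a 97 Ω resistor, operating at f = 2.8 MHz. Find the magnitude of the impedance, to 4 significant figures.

ω = 2πf = 1.759e+07 rad/s
X_L = ωL = 1080 Ω
X_C = 1/(ωC) = 362.0 Ω
Net reactance X = X_L − X_C = 718.2 Ω
Z = 97.00 + j718.2 Ω
|Z| = √(97.00² + 718.2²) = 724.7 Ω

724.7 Ω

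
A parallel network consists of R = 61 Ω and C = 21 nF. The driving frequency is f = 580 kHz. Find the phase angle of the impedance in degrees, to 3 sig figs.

ω = 2πf = 3.644e+06 rad/s
X_C = 1/(ωC) = 13.1 Ω
Parallel: admittances add. Y = 1/R + jωC
Y = (0.0164 + j0.0765) S
|Y| = 0.0783 S → |Z| = 1/|Y| = 12.8 Ω, ∠Z = −∠Y = -77.9°

-77.9°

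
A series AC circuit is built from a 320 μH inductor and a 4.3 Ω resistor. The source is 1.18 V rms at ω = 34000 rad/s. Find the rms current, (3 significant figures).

X_L = ωL = 10.9 Ω
Z = 4.30 + j10.9 Ω
|Z| = √(4.30² + 10.9²) = 11.7 Ω
I = V/|Z| = 1.18/11.7 = 101 mA

101 mA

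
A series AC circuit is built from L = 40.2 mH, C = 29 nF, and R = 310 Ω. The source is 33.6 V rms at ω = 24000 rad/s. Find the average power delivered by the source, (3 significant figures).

X_L = ωL = 965 Ω
X_C = 1/(ωC) = 1440 Ω
Net reactance X = X_L − X_C = -472 Ω
Z = 310 − j472 Ω
|Z| = √(310² + 472²) = 565 Ω
∠Z = arctan(-472/310) = -56.7°
I = V/|Z| = 59.5 mA
P = VI cos φ = 33.6 × 0.0595 × cos(-56.7°) = 1.10 W

1.10 W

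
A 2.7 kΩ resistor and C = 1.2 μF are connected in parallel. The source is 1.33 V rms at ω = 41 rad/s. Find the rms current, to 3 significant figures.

497 μA

X_C = 1/(ωC) = 20300 Ω
Parallel: admittances add. Y = 1/R + jωC
Y = (0.000370 + j4.92e-05) S
|Y| = 0.000374 S → |Z| = 1/|Y| = 2680 Ω, ∠Z = −∠Y = -7.57°
I = V/|Z| = 1.33/2680 = 497 μA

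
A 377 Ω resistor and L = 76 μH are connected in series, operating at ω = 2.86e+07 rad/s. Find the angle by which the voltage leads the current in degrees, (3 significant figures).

80.2°

X_L = ωL = 2170 Ω
Z = 377 + j2170 Ω
|Z| = √(377² + 2170²) = 2210 Ω
∠Z = arctan(2170/377) = 80.2°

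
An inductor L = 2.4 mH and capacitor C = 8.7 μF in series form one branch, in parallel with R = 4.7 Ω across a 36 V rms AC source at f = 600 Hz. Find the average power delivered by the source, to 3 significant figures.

ω = 2πf = 3770 rad/s
X_L = ωL = 9.05 Ω
X_C = 1/(ωC) = 30.5 Ω
Branch 1: Z₁ = R = 4.70 Ω
Branch 2 (series LC): Z₂ = j(X_L − X_C) = −j21.4 Ω
Parallel: Z = Z₁Z₂/(Z₁+Z₂), |Z| = 4.59 Ω, ∠Z = -12.4°
I = V/|Z| = 7.84 A
P = VI cos φ = 36 × 7.84 × cos(-12.4°) = 276 W

276 W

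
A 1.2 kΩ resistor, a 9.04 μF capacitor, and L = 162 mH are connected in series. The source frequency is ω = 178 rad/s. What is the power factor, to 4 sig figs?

X_L = ωL = 28.84 Ω
X_C = 1/(ωC) = 621.5 Ω
Net reactance X = X_L − X_C = -592.6 Ω
Z = 1200 − j592.6 Ω
|Z| = √(1200² + 592.6²) = 1338 Ω
∠Z = arctan(-592.6/1200) = -26.28°
cos φ = cos(-26.28°) = 0.8966

0.8966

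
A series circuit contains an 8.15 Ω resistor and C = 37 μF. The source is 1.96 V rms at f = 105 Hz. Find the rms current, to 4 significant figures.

46.92 mA

ω = 2πf = 659.7 rad/s
X_C = 1/(ωC) = 40.97 Ω
Z = 8.150 − j40.97 Ω
|Z| = √(8.150² + 40.97²) = 41.77 Ω
I = V/|Z| = 1.96/41.77 = 46.92 mA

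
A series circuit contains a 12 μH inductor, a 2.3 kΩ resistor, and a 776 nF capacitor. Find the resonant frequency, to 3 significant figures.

52.2 kHz

ω₀ = 1/√(LC) = 1/√(1.2e-05 × 7.76e-07) = 327700 rad/s
f₀ = ω₀/(2π) = 52.2 kHz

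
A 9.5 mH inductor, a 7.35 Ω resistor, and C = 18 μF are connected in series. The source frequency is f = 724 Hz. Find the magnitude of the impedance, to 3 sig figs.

ω = 2πf = 4549 rad/s
X_L = ωL = 43.2 Ω
X_C = 1/(ωC) = 12.2 Ω
Net reactance X = X_L − X_C = 31.0 Ω
Z = 7.35 + j31.0 Ω
|Z| = √(7.35² + 31.0²) = 31.9 Ω

31.9 Ω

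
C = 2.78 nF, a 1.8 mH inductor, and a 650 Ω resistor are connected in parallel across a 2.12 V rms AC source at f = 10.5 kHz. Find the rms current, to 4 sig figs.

17.77 mA

ω = 2πf = 65970 rad/s
X_L = ωL = 118.8 Ω
X_C = 1/(ωC) = 5452 Ω
Parallel: admittances add. Y = 1/R + 1/(jωL) + jωC
Y = (0.001538 − j0.008237) S
|Y| = 0.008380 S → |Z| = 1/|Y| = 119.3 Ω, ∠Z = −∠Y = 79.42°
I = V/|Z| = 2.12/119.3 = 17.77 mA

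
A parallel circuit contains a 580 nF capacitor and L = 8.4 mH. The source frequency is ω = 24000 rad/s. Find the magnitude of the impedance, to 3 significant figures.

112 Ω

X_L = ωL = 202 Ω
X_C = 1/(ωC) = 71.8 Ω
Parallel: admittances add. Y = 1/(jωL) + jωC
Y = (0 + j0.00896) S
|Y| = 0.00896 S → |Z| = 1/|Y| = 112 Ω, ∠Z = −∠Y = -90.0°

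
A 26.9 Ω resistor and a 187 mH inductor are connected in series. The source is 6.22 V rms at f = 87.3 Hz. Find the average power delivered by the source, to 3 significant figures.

ω = 2πf = 548.5 rad/s
X_L = ωL = 103 Ω
Z = 26.9 + j103 Ω
|Z| = √(26.9² + 103²) = 106 Ω
∠Z = arctan(103/26.9) = 75.3°
I = V/|Z| = 58.7 mA
P = VI cos φ = 6.22 × 0.0587 × cos(75.3°) = 92.5 mW

92.5 mW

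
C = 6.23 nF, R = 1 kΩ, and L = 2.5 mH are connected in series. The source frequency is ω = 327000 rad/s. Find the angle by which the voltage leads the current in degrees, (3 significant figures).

18.1°

X_L = ωL = 818 Ω
X_C = 1/(ωC) = 491 Ω
Net reactance X = X_L − X_C = 327 Ω
Z = 1000 + j327 Ω
|Z| = √(1000² + 327²) = 1050 Ω
∠Z = arctan(327/1000) = 18.1°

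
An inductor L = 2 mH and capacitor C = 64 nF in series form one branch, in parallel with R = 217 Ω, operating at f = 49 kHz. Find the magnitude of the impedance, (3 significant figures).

203 Ω

ω = 2πf = 307900 rad/s
X_L = ωL = 616 Ω
X_C = 1/(ωC) = 50.8 Ω
Branch 1: Z₁ = R = 217 Ω
Branch 2 (series LC): Z₂ = j(X_L − X_C) = j565 Ω
Parallel: Z = Z₁Z₂/(Z₁+Z₂), |Z| = 203 Ω, ∠Z = 21.0°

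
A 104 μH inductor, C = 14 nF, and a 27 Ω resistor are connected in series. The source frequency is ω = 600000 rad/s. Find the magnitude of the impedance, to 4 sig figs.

X_L = ωL = 62.40 Ω
X_C = 1/(ωC) = 119.0 Ω
Net reactance X = X_L − X_C = -56.65 Ω
Z = 27.00 − j56.65 Ω
|Z| = √(27.00² + 56.65²) = 62.75 Ω

62.75 Ω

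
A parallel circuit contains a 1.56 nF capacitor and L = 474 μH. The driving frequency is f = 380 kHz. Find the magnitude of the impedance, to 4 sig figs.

ω = 2πf = 2.388e+06 rad/s
X_L = ωL = 1132 Ω
X_C = 1/(ωC) = 268.5 Ω
Parallel: admittances add. Y = 1/(jωL) + jωC
Y = (0 + j0.002841) S
|Y| = 0.002841 S → |Z| = 1/|Y| = 352.0 Ω, ∠Z = −∠Y = -90.00°

352.0 Ω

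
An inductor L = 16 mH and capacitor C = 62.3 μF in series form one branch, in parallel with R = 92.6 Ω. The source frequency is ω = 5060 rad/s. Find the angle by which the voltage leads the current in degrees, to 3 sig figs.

50.0°

X_L = ωL = 81.0 Ω
X_C = 1/(ωC) = 3.17 Ω
Branch 1: Z₁ = R = 92.6 Ω
Branch 2 (series LC): Z₂ = j(X_L − X_C) = j77.8 Ω
Parallel: Z = Z₁Z₂/(Z₁+Z₂), |Z| = 59.6 Ω, ∠Z = 50.0°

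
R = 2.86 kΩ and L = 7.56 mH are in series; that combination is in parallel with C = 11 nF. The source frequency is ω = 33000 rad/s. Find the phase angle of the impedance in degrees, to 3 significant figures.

-43.8°

X_L = ωL = 249 Ω
X_C = 1/(ωC) = 2750 Ω
Branch 1 (R+jX_L): Z₁ = 2860 + j249 Ω, |Z₁| = 2870 Ω
Branch 2 (−jX_C): Z₂ = −j2750 Ω
Parallel: Z = Z₁Z₂/(Z₁+Z₂), |Z| = 2080 Ω, ∠Z = -43.8°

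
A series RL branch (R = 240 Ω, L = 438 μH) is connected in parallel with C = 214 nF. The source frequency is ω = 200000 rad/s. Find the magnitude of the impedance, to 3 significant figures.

24.0 Ω

X_L = ωL = 87.6 Ω
X_C = 1/(ωC) = 23.4 Ω
Branch 1 (R+jX_L): Z₁ = 240 + j87.6 Ω, |Z₁| = 255 Ω
Branch 2 (−jX_C): Z₂ = −j23.4 Ω
Parallel: Z = Z₁Z₂/(Z₁+Z₂), |Z| = 24.0 Ω, ∠Z = -84.9°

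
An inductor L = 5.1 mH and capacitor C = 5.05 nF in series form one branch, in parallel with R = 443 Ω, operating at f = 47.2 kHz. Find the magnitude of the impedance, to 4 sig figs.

ω = 2πf = 296600 rad/s
X_L = ωL = 1512 Ω
X_C = 1/(ωC) = 667.7 Ω
Branch 1: Z₁ = R = 443.0 Ω
Branch 2 (series LC): Z₂ = j(X_L − X_C) = j844.8 Ω
Parallel: Z = Z₁Z₂/(Z₁+Z₂), |Z| = 392.3 Ω, ∠Z = 27.67°

392.3 Ω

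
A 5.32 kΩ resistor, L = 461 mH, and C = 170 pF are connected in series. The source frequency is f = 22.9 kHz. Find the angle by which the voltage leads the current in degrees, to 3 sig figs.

78.2°

ω = 2πf = 143900 rad/s
X_L = ωL = 66300 Ω
X_C = 1/(ωC) = 40900 Ω
Net reactance X = X_L − X_C = 25400 Ω
Z = 5320 + j25400 Ω
|Z| = √(5320² + 25400²) = 26000 Ω
∠Z = arctan(25400/5320) = 78.2°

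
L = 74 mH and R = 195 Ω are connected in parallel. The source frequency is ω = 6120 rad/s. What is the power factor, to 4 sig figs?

X_L = ωL = 452.9 Ω
Parallel: admittances add. Y = 1/R + 1/(jωL)
Y = (0.005128 − j0.002208) S
|Y| = 0.005583 S → |Z| = 1/|Y| = 179.1 Ω, ∠Z = −∠Y = 23.30°
cos φ = cos(23.30°) = 0.9185

0.9185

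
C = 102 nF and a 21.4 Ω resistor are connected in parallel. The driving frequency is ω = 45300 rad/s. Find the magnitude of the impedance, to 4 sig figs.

21.30 Ω

X_C = 1/(ωC) = 216.4 Ω
Parallel: admittances add. Y = 1/R + jωC
Y = (0.04673 + j0.004621) S
|Y| = 0.04696 S → |Z| = 1/|Y| = 21.30 Ω, ∠Z = −∠Y = -5.647°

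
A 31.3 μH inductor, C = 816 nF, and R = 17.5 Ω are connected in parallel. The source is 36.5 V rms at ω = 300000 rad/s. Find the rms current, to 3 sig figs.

X_L = ωL = 9.39 Ω
X_C = 1/(ωC) = 4.08 Ω
Parallel: admittances add. Y = 1/R + 1/(jωL) + jωC
Y = (0.0571 + j0.138) S
|Y| = 0.150 S → |Z| = 1/|Y| = 6.68 Ω, ∠Z = −∠Y = -67.6°
I = V/|Z| = 36.5/6.68 = 5.46 A

5.46 A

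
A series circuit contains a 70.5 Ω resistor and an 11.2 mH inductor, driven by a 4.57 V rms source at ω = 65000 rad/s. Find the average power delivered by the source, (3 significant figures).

2.75 mW

X_L = ωL = 728 Ω
Z = 70.5 + j728 Ω
|Z| = √(70.5² + 728²) = 731 Ω
∠Z = arctan(728/70.5) = 84.5°
I = V/|Z| = 6.25 mA
P = VI cos φ = 4.57 × 0.00625 × cos(84.5°) = 2.75 mW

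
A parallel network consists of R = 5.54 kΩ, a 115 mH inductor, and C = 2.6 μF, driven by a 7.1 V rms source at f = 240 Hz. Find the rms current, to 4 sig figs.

13.17 mA

ω = 2πf = 1508 rad/s
X_L = ωL = 173.4 Ω
X_C = 1/(ωC) = 255.1 Ω
Parallel: admittances add. Y = 1/R + 1/(jωL) + jωC
Y = (0.0001805 − j0.001846) S
|Y| = 0.001855 S → |Z| = 1/|Y| = 539.2 Ω, ∠Z = −∠Y = 84.41°
I = V/|Z| = 7.1/539.2 = 13.17 mA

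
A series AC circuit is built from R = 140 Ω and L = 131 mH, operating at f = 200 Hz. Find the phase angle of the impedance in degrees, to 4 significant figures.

49.62°

ω = 2πf = 1257 rad/s
X_L = ωL = 164.6 Ω
Z = 140.0 + j164.6 Ω
|Z| = √(140.0² + 164.6²) = 216.1 Ω
∠Z = arctan(164.6/140.0) = 49.62°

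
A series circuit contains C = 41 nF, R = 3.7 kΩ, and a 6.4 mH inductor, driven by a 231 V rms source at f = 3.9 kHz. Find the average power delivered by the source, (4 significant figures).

13.72 W

ω = 2πf = 24500 rad/s
X_L = ωL = 156.8 Ω
X_C = 1/(ωC) = 995.3 Ω
Net reactance X = X_L − X_C = -838.5 Ω
Z = 3700 − j838.5 Ω
|Z| = √(3700² + 838.5²) = 3794 Ω
∠Z = arctan(-838.5/3700) = -12.77°
I = V/|Z| = 60.89 mA
P = VI cos φ = 231 × 0.06089 × cos(-12.77°) = 13.72 W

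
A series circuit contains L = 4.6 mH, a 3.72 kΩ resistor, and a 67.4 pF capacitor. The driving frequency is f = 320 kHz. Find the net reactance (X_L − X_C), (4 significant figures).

ω = 2πf = 2.011e+06 rad/s
X_L = ωL = 9249 Ω
X_C = 1/(ωC) = 7379 Ω
X = 9249 − 7379 = 1870 Ω

1870 Ω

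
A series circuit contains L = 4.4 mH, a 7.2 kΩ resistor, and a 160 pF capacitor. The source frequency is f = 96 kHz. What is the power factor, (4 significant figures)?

ω = 2πf = 603200 rad/s
X_L = ωL = 2654 Ω
X_C = 1/(ωC) = 10360 Ω
Net reactance X = X_L − X_C = -7708 Ω
Z = 7200 − j7708 Ω
|Z| = √(7200² + 7708²) = 10550 Ω
∠Z = arctan(-7708/7200) = -46.95°
cos φ = cos(-46.95°) = 0.6826

0.6826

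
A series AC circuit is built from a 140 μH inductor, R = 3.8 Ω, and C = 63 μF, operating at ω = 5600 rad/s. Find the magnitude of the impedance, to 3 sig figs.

X_L = ωL = 0.784 Ω
X_C = 1/(ωC) = 2.83 Ω
Net reactance X = X_L − X_C = -2.05 Ω
Z = 3.80 − j2.05 Ω
|Z| = √(3.80² + 2.05²) = 4.32 Ω

4.32 Ω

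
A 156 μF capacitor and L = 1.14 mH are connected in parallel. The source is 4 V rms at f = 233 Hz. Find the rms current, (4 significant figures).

1.483 A

ω = 2πf = 1464 rad/s
X_L = ωL = 1.669 Ω
X_C = 1/(ωC) = 4.379 Ω
Parallel: admittances add. Y = 1/(jωL) + jωC
Y = (0 − j0.3708) S
|Y| = 0.3708 S → |Z| = 1/|Y| = 2.697 Ω, ∠Z = −∠Y = 90.00°
I = V/|Z| = 4/2.697 = 1.483 A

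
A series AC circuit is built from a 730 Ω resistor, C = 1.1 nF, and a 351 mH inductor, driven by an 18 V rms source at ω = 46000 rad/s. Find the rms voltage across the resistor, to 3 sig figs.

3.56 V

X_L = ωL = 16100 Ω
X_C = 1/(ωC) = 19800 Ω
Net reactance X = X_L − X_C = -3620 Ω
Z = 730 − j3620 Ω
|Z| = √(730² + 3620²) = 3690 Ω
I = V/|Z| = 4.88 mA
V_R = I·|Z_R| = 0.00488 × 730 = 3.56 V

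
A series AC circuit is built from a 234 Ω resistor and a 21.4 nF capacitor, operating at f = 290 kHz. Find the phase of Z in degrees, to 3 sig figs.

-6.25°

ω = 2πf = 1.822e+06 rad/s
X_C = 1/(ωC) = 25.6 Ω
Z = 234 − j25.6 Ω
|Z| = √(234² + 25.6²) = 235 Ω
∠Z = arctan(-25.6/234) = -6.25°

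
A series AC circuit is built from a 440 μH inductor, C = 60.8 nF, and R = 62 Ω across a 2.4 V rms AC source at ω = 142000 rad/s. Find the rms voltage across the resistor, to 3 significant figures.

1.82 V

X_L = ωL = 62.5 Ω
X_C = 1/(ωC) = 116 Ω
Net reactance X = X_L − X_C = -53.3 Ω
Z = 62.0 − j53.3 Ω
|Z| = √(62.0² + 53.3²) = 81.8 Ω
I = V/|Z| = 29.3 mA
V_R = I·|Z_R| = 0.0293 × 62.0 = 1.82 V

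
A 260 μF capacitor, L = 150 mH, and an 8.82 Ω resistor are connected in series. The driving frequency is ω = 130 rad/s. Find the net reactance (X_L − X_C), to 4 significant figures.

-10.09 Ω

X_L = ωL = 19.50 Ω
X_C = 1/(ωC) = 29.59 Ω
X = 19.50 − 29.59 = -10.09 Ω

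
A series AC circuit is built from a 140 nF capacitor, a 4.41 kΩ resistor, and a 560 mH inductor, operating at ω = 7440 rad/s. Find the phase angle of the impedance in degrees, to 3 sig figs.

X_L = ωL = 4170 Ω
X_C = 1/(ωC) = 960 Ω
Net reactance X = X_L − X_C = 3210 Ω
Z = 4410 + j3210 Ω
|Z| = √(4410² + 3210²) = 5450 Ω
∠Z = arctan(3210/4410) = 36.0°

36.0°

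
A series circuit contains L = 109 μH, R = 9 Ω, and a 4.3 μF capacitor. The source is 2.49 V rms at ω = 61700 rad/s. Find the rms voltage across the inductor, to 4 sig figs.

1.768 V

X_L = ωL = 6.725 Ω
X_C = 1/(ωC) = 3.769 Ω
Net reactance X = X_L − X_C = 2.956 Ω
Z = 9.000 + j2.956 Ω
|Z| = √(9.000² + 2.956²) = 9.473 Ω
I = V/|Z| = 262.9 mA
V_L = I·|Z_L| = 0.2629 × 6.725 = 1.768 V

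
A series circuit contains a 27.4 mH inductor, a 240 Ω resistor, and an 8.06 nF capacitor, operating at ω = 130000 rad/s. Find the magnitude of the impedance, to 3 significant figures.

2620 Ω

X_L = ωL = 3560 Ω
X_C = 1/(ωC) = 954 Ω
Net reactance X = X_L − X_C = 2610 Ω
Z = 240 + j2610 Ω
|Z| = √(240² + 2610²) = 2620 Ω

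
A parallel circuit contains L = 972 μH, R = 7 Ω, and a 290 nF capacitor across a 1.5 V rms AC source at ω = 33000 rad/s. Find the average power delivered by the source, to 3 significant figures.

X_L = ωL = 32.1 Ω
X_C = 1/(ωC) = 104 Ω
Parallel: admittances add. Y = 1/R + 1/(jωL) + jωC
Y = (0.143 − j0.0216) S
|Y| = 0.144 S → |Z| = 1/|Y| = 6.92 Ω, ∠Z = −∠Y = 8.60°
I = V/|Z| = 217 mA
P = VI cos φ = 1.5 × 0.217 × cos(8.60°) = 321 mW

321 mW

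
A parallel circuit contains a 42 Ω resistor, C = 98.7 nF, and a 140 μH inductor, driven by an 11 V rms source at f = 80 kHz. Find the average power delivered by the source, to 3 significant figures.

ω = 2πf = 502700 rad/s
X_L = ωL = 70.4 Ω
X_C = 1/(ωC) = 20.2 Ω
Parallel: admittances add. Y = 1/R + 1/(jωL) + jωC
Y = (0.0238 + j0.0354) S
|Y| = 0.0427 S → |Z| = 1/|Y| = 23.4 Ω, ∠Z = −∠Y = -56.1°
I = V/|Z| = 469 mA
P = VI cos φ = 11 × 0.469 × cos(-56.1°) = 2.88 W

2.88 W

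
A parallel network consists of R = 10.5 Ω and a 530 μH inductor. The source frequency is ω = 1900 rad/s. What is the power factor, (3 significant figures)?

0.0955

X_L = ωL = 1.01 Ω
Parallel: admittances add. Y = 1/R + 1/(jωL)
Y = (0.0952 − j0.993) S
|Y| = 0.998 S → |Z| = 1/|Y| = 1.00 Ω, ∠Z = −∠Y = 84.5°
cos φ = cos(84.5°) = 0.0955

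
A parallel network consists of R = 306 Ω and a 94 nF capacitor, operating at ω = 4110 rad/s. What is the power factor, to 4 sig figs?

0.9931

X_C = 1/(ωC) = 2588 Ω
Parallel: admittances add. Y = 1/R + jωC
Y = (0.003268 + j0.0003863) S
|Y| = 0.003291 S → |Z| = 1/|Y| = 303.9 Ω, ∠Z = −∠Y = -6.742°
cos φ = cos(-6.742°) = 0.9931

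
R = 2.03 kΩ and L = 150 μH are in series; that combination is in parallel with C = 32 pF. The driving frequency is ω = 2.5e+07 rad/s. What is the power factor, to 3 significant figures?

X_L = ωL = 3750 Ω
X_C = 1/(ωC) = 1250 Ω
Branch 1 (R+jX_L): Z₁ = 2030 + j3750 Ω, |Z₁| = 4260 Ω
Branch 2 (−jX_C): Z₂ = −j1250 Ω
Parallel: Z = Z₁Z₂/(Z₁+Z₂), |Z| = 1660 Ω, ∠Z = -79.4°
cos φ = cos(-79.4°) = 0.185

0.185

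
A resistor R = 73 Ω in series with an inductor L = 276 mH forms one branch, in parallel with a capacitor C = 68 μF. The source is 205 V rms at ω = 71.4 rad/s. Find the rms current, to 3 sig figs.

2.63 A

X_L = ωL = 19.7 Ω
X_C = 1/(ωC) = 206 Ω
Branch 1 (R+jX_L): Z₁ = 73.0 + j19.7 Ω, |Z₁| = 75.6 Ω
Branch 2 (−jX_C): Z₂ = −j206 Ω
Parallel: Z = Z₁Z₂/(Z₁+Z₂), |Z| = 77.8 Ω, ∠Z = -6.29°
I = V/|Z| = 205/77.8 = 2.63 A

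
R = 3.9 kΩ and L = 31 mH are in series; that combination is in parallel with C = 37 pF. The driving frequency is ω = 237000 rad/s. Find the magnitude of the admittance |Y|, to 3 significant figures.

113 μS

X_L = ωL = 7350 Ω
X_C = 1/(ωC) = 114000 Ω
Branch 1 (R+jX_L): Z₁ = 3900 + j7350 Ω, |Z₁| = 8320 Ω
Branch 2 (−jX_C): Z₂ = −j114000 Ω
Parallel: Z = Z₁Z₂/(Z₁+Z₂), |Z| = 8880 Ω, ∠Z = 59.9°
|Y| = 1/|Z| = 113 μS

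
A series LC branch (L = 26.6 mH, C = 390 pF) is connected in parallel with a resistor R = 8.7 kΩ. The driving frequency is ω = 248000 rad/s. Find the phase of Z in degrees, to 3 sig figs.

-66.7°

X_L = ωL = 6600 Ω
X_C = 1/(ωC) = 10300 Ω
Branch 1: Z₁ = R = 8700 Ω
Branch 2 (series LC): Z₂ = j(X_L − X_C) = −j3740 Ω
Parallel: Z = Z₁Z₂/(Z₁+Z₂), |Z| = 3440 Ω, ∠Z = -66.7°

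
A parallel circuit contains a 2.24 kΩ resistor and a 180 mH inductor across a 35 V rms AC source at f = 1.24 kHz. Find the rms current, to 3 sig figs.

ω = 2πf = 7791 rad/s
X_L = ωL = 1400 Ω
Parallel: admittances add. Y = 1/R + 1/(jωL)
Y = (0.000446 − j0.000713) S
|Y| = 0.000841 S → |Z| = 1/|Y| = 1190 Ω, ∠Z = −∠Y = 58.0°
I = V/|Z| = 35/1190 = 29.4 mA

29.4 mA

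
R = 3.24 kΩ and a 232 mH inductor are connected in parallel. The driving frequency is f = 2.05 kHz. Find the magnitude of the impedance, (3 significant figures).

2200 Ω

ω = 2πf = 12880 rad/s
X_L = ωL = 2990 Ω
Parallel: admittances add. Y = 1/R + 1/(jωL)
Y = (0.000309 − j0.000335) S
|Y| = 0.000455 S → |Z| = 1/|Y| = 2200 Ω, ∠Z = −∠Y = 47.3°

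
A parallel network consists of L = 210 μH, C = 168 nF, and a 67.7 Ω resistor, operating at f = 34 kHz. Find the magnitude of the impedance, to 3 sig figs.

49.8 Ω

ω = 2πf = 213600 rad/s
X_L = ωL = 44.9 Ω
X_C = 1/(ωC) = 27.9 Ω
Parallel: admittances add. Y = 1/R + 1/(jωL) + jωC
Y = (0.0148 + j0.0136) S
|Y| = 0.0201 S → |Z| = 1/|Y| = 49.8 Ω, ∠Z = −∠Y = -42.6°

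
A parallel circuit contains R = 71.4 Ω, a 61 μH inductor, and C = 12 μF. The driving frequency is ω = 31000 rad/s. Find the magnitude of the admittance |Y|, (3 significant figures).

X_L = ωL = 1.89 Ω
X_C = 1/(ωC) = 2.69 Ω
Parallel: admittances add. Y = 1/R + 1/(jωL) + jωC
Y = (0.0140 − j0.157) S
|Y| = 0.157 S → |Z| = 1/|Y| = 6.35 Ω, ∠Z = −∠Y = 84.9°

157 mS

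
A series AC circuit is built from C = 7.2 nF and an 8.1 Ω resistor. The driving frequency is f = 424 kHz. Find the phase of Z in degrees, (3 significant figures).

ω = 2πf = 2.664e+06 rad/s
X_C = 1/(ωC) = 52.1 Ω
Z = 8.10 − j52.1 Ω
|Z| = √(8.10² + 52.1²) = 52.8 Ω
∠Z = arctan(-52.1/8.10) = -81.2°

-81.2°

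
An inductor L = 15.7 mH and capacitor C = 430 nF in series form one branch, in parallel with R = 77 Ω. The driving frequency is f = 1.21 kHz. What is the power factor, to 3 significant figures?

ω = 2πf = 7603 rad/s
X_L = ωL = 119 Ω
X_C = 1/(ωC) = 306 Ω
Branch 1: Z₁ = R = 77.0 Ω
Branch 2 (series LC): Z₂ = j(X_L − X_C) = −j187 Ω
Parallel: Z = Z₁Z₂/(Z₁+Z₂), |Z| = 71.2 Ω, ∠Z = -22.4°
cos φ = cos(-22.4°) = 0.924

0.924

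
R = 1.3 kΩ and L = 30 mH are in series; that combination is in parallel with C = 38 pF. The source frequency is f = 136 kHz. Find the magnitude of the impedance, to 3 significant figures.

ω = 2πf = 854500 rad/s
X_L = ωL = 25600 Ω
X_C = 1/(ωC) = 30800 Ω
Branch 1 (R+jX_L): Z₁ = 1300 + j25600 Ω, |Z₁| = 25700 Ω
Branch 2 (−jX_C): Z₂ = −j30800 Ω
Parallel: Z = Z₁Z₂/(Z₁+Z₂), |Z| = 149000 Ω, ∠Z = 73.0°

149000 Ω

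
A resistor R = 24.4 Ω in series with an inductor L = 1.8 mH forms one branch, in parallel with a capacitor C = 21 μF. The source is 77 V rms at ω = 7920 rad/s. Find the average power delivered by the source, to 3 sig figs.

181 W

X_L = ωL = 14.3 Ω
X_C = 1/(ωC) = 6.01 Ω
Branch 1 (R+jX_L): Z₁ = 24.4 + j14.3 Ω, |Z₁| = 28.3 Ω
Branch 2 (−jX_C): Z₂ = −j6.01 Ω
Parallel: Z = Z₁Z₂/(Z₁+Z₂), |Z| = 6.60 Ω, ∠Z = -78.4°
I = V/|Z| = 11.7 A
P = VI cos φ = 77 × 11.7 × cos(-78.4°) = 181 W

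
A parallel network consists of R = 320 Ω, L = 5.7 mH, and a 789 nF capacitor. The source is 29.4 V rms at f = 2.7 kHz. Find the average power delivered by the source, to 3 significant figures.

ω = 2πf = 16960 rad/s
X_L = ωL = 96.7 Ω
X_C = 1/(ωC) = 74.7 Ω
Parallel: admittances add. Y = 1/R + 1/(jωL) + jωC
Y = (0.00313 + j0.00304) S
|Y| = 0.00436 S → |Z| = 1/|Y| = 229 Ω, ∠Z = −∠Y = -44.2°
I = V/|Z| = 128 mA
P = VI cos φ = 29.4 × 0.128 × cos(-44.2°) = 2.70 W

2.70 W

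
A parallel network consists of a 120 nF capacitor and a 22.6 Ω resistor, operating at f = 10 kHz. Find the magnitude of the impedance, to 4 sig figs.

ω = 2πf = 62830 rad/s
X_C = 1/(ωC) = 132.6 Ω
Parallel: admittances add. Y = 1/R + jωC
Y = (0.04425 + j0.007540) S
|Y| = 0.04489 S → |Z| = 1/|Y| = 22.28 Ω, ∠Z = −∠Y = -9.670°

22.28 Ω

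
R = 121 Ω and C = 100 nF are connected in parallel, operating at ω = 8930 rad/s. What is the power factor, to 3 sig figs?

X_C = 1/(ωC) = 1120 Ω
Parallel: admittances add. Y = 1/R + jωC
Y = (0.00826 + j0.000893) S
|Y| = 0.00831 S → |Z| = 1/|Y| = 120 Ω, ∠Z = −∠Y = -6.17°
cos φ = cos(-6.17°) = 0.994

0.994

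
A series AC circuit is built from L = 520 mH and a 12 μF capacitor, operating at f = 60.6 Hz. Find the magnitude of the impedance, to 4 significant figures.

ω = 2πf = 380.8 rad/s
X_L = ωL = 198.0 Ω
X_C = 1/(ωC) = 218.9 Ω
Net reactance X = X_L − X_C = -20.86 Ω
Z = − j20.86 Ω
|Z| = √(0² + 20.86²) = 20.86 Ω

20.86 Ω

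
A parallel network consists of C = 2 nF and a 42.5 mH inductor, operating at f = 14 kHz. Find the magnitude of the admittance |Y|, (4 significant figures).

91.56 μS

ω = 2πf = 87960 rad/s
X_L = ωL = 3738 Ω
X_C = 1/(ωC) = 5684 Ω
Parallel: admittances add. Y = 1/(jωL) + jωC
Y = (0 − j9.156e-05) S
|Y| = 9.156e-05 S → |Z| = 1/|Y| = 10920 Ω, ∠Z = −∠Y = 90.00°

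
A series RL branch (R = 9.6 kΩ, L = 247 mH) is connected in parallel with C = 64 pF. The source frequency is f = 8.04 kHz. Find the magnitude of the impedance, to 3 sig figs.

ω = 2πf = 50520 rad/s
X_L = ωL = 12500 Ω
X_C = 1/(ωC) = 309000 Ω
Branch 1 (R+jX_L): Z₁ = 9600 + j12500 Ω, |Z₁| = 15700 Ω
Branch 2 (−jX_C): Z₂ = −j309000 Ω
Parallel: Z = Z₁Z₂/(Z₁+Z₂), |Z| = 16400 Ω, ∠Z = 50.6°

16400 Ω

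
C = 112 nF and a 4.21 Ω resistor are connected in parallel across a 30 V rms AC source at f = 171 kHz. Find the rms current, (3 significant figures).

ω = 2πf = 1.074e+06 rad/s
X_C = 1/(ωC) = 8.31 Ω
Parallel: admittances add. Y = 1/R + jωC
Y = (0.238 + j0.120) S
|Y| = 0.266 S → |Z| = 1/|Y| = 3.76 Ω, ∠Z = −∠Y = -26.9°
I = V/|Z| = 30/3.76 = 7.99 A

7.99 A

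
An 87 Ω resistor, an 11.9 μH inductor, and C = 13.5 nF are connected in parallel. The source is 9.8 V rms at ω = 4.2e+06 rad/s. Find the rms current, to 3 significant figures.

X_L = ωL = 50.0 Ω
X_C = 1/(ωC) = 17.6 Ω
Parallel: admittances add. Y = 1/R + 1/(jωL) + jωC
Y = (0.0115 + j0.0367) S
|Y| = 0.0385 S → |Z| = 1/|Y| = 26.0 Ω, ∠Z = −∠Y = -72.6°
I = V/|Z| = 9.8/26.0 = 377 mA

377 mA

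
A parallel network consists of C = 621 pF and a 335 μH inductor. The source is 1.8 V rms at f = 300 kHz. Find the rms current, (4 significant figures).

743.5 μA

ω = 2πf = 1.885e+06 rad/s
X_L = ωL = 631.5 Ω
X_C = 1/(ωC) = 854.3 Ω
Parallel: admittances add. Y = 1/(jωL) + jωC
Y = (0 − j0.0004131) S
|Y| = 0.0004131 S → |Z| = 1/|Y| = 2421 Ω, ∠Z = −∠Y = 90.00°
I = V/|Z| = 1.8/2421 = 743.5 μA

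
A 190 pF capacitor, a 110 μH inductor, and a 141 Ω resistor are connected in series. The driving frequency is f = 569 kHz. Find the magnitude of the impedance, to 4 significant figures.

ω = 2πf = 3.575e+06 rad/s
X_L = ωL = 393.3 Ω
X_C = 1/(ωC) = 1472 Ω
Net reactance X = X_L − X_C = -1079 Ω
Z = 141.0 − j1079 Ω
|Z| = √(141.0² + 1079²) = 1088 Ω

1088 Ω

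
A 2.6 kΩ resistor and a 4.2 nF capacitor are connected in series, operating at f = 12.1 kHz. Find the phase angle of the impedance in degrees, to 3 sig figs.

ω = 2πf = 76030 rad/s
X_C = 1/(ωC) = 3130 Ω
Z = 2600 − j3130 Ω
|Z| = √(2600² + 3130²) = 4070 Ω
∠Z = arctan(-3130/2600) = -50.3°

-50.3°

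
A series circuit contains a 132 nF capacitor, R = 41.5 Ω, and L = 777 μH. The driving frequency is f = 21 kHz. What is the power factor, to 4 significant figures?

ω = 2πf = 131900 rad/s
X_L = ωL = 102.5 Ω
X_C = 1/(ωC) = 57.42 Ω
Net reactance X = X_L − X_C = 45.11 Ω
Z = 41.50 + j45.11 Ω
|Z| = √(41.50² + 45.11²) = 61.29 Ω
∠Z = arctan(45.11/41.50) = 47.39°
cos φ = cos(47.39°) = 0.6771

0.6771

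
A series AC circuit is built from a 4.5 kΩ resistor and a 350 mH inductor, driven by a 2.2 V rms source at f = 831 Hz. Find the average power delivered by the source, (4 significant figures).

ω = 2πf = 5221 rad/s
X_L = ωL = 1827 Ω
Z = 4500 + j1827 Ω
|Z| = √(4500² + 1827²) = 4857 Ω
∠Z = arctan(1827/4500) = 22.10°
I = V/|Z| = 453.0 μA
P = VI cos φ = 2.2 × 0.0004530 × cos(22.10°) = 923.3 μW

923.3 μW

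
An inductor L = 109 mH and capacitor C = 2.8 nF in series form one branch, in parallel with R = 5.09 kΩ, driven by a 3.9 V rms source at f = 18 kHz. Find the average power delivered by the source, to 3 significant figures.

2.99 mW

ω = 2πf = 113100 rad/s
X_L = ωL = 12300 Ω
X_C = 1/(ωC) = 3160 Ω
Branch 1: Z₁ = R = 5090 Ω
Branch 2 (series LC): Z₂ = j(X_L − X_C) = j9170 Ω
Parallel: Z = Z₁Z₂/(Z₁+Z₂), |Z| = 4450 Ω, ∠Z = 29.0°
I = V/|Z| = 876 μA
P = VI cos φ = 3.9 × 0.000876 × cos(29.0°) = 2.99 mW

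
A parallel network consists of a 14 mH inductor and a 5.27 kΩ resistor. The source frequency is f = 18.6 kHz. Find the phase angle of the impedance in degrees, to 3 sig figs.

ω = 2πf = 116900 rad/s
X_L = ωL = 1640 Ω
Parallel: admittances add. Y = 1/R + 1/(jωL)
Y = (0.000190 − j0.000611) S
|Y| = 0.000640 S → |Z| = 1/|Y| = 1560 Ω, ∠Z = −∠Y = 72.8°

72.8°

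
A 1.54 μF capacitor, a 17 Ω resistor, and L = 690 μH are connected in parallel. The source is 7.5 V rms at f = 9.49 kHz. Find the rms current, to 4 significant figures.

671.6 mA

ω = 2πf = 59630 rad/s
X_L = ωL = 41.14 Ω
X_C = 1/(ωC) = 10.89 Ω
Parallel: admittances add. Y = 1/R + 1/(jωL) + jωC
Y = (0.05882 + j0.06752) S
|Y| = 0.08955 S → |Z| = 1/|Y| = 11.17 Ω, ∠Z = −∠Y = -48.94°
I = V/|Z| = 7.5/11.17 = 671.6 mA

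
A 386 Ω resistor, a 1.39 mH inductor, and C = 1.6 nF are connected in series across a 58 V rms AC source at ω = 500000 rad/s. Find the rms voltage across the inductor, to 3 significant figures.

X_L = ωL = 695 Ω
X_C = 1/(ωC) = 1250 Ω
Net reactance X = X_L − X_C = -555 Ω
Z = 386 − j555 Ω
|Z| = √(386² + 555²) = 676 Ω
I = V/|Z| = 85.8 mA
V_L = I·|Z_L| = 0.0858 × 695 = 59.6 V

59.6 V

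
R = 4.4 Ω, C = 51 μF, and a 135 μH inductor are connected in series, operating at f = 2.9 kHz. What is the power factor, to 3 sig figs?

ω = 2πf = 18220 rad/s
X_L = ωL = 2.46 Ω
X_C = 1/(ωC) = 1.08 Ω
Net reactance X = X_L − X_C = 1.38 Ω
Z = 4.40 + j1.38 Ω
|Z| = √(4.40² + 1.38²) = 4.61 Ω
∠Z = arctan(1.38/4.40) = 17.5°
cos φ = cos(17.5°) = 0.954

0.954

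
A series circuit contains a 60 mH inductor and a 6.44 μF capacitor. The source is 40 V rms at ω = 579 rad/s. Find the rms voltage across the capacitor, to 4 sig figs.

X_L = ωL = 34.74 Ω
X_C = 1/(ωC) = 268.2 Ω
Net reactance X = X_L − X_C = -233.4 Ω
Z = − j233.4 Ω
|Z| = √(0² + 233.4²) = 233.4 Ω
I = V/|Z| = 171.3 mA
V_C = I·|Z_C| = 0.1713 × 268.2 = 45.95 V

45.95 V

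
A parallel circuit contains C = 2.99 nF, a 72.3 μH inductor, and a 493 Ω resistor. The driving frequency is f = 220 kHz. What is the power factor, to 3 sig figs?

ω = 2πf = 1.382e+06 rad/s
X_L = ωL = 99.9 Ω
X_C = 1/(ωC) = 242 Ω
Parallel: admittances add. Y = 1/R + 1/(jωL) + jωC
Y = (0.00203 − j0.00587) S
|Y| = 0.00621 S → |Z| = 1/|Y| = 161 Ω, ∠Z = −∠Y = 70.9°
cos φ = cos(70.9°) = 0.326

0.326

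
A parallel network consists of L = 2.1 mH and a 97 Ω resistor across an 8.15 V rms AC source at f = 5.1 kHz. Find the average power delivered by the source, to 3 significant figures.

685 mW

ω = 2πf = 32040 rad/s
X_L = ωL = 67.3 Ω
Parallel: admittances add. Y = 1/R + 1/(jωL)
Y = (0.0103 − j0.0149) S
|Y| = 0.0181 S → |Z| = 1/|Y| = 55.3 Ω, ∠Z = −∠Y = 55.2°
I = V/|Z| = 147 mA
P = VI cos φ = 8.15 × 0.147 × cos(55.2°) = 685 mW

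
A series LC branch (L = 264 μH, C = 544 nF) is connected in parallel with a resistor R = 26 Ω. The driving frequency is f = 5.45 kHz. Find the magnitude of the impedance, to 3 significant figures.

ω = 2πf = 34240 rad/s
X_L = ωL = 9.04 Ω
X_C = 1/(ωC) = 53.7 Ω
Branch 1: Z₁ = R = 26.0 Ω
Branch 2 (series LC): Z₂ = j(X_L − X_C) = −j44.6 Ω
Parallel: Z = Z₁Z₂/(Z₁+Z₂), |Z| = 22.5 Ω, ∠Z = -30.2°

22.5 Ω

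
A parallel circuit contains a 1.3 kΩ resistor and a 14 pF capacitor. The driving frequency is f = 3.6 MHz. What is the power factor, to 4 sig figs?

ω = 2πf = 2.262e+07 rad/s
X_C = 1/(ωC) = 3158 Ω
Parallel: admittances add. Y = 1/R + jωC
Y = (0.0007692 + j0.0003167) S
|Y| = 0.0008319 S → |Z| = 1/|Y| = 1202 Ω, ∠Z = −∠Y = -22.38°
cos φ = cos(-22.38°) = 0.9247

0.9247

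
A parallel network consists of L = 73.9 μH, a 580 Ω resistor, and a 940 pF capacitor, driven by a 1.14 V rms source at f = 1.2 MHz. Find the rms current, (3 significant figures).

ω = 2πf = 7.54e+06 rad/s
X_L = ωL = 557 Ω
X_C = 1/(ωC) = 141 Ω
Parallel: admittances add. Y = 1/R + 1/(jωL) + jωC
Y = (0.00172 + j0.00529) S
|Y| = 0.00557 S → |Z| = 1/|Y| = 180 Ω, ∠Z = −∠Y = -72.0°
I = V/|Z| = 1.14/180 = 6.35 mA

6.35 mA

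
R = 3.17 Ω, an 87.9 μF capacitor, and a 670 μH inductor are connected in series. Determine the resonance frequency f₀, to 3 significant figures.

656 Hz

ω₀ = 1/√(LC) = 1/√(0.00067 × 8.79e-05) = 4121 rad/s
f₀ = ω₀/(2π) = 656 Hz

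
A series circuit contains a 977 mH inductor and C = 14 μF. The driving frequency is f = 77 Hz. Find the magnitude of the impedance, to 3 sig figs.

ω = 2πf = 483.8 rad/s
X_L = ωL = 473 Ω
X_C = 1/(ωC) = 148 Ω
Net reactance X = X_L − X_C = 325 Ω
Z = j325 Ω
|Z| = √(0² + 325²) = 325 Ω

325 Ω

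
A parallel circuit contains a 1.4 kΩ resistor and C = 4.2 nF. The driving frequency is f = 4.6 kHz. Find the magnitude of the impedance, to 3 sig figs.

1380 Ω

ω = 2πf = 28900 rad/s
X_C = 1/(ωC) = 8240 Ω
Parallel: admittances add. Y = 1/R + jωC
Y = (0.000714 + j0.000121) S
|Y| = 0.000725 S → |Z| = 1/|Y| = 1380 Ω, ∠Z = −∠Y = -9.65°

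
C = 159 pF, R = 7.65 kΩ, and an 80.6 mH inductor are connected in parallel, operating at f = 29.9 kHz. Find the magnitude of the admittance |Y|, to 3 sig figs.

ω = 2πf = 187900 rad/s
X_L = ωL = 15100 Ω
X_C = 1/(ωC) = 33500 Ω
Parallel: admittances add. Y = 1/R + 1/(jωL) + jωC
Y = (0.000131 − j3.62e-05) S
|Y| = 0.000136 S → |Z| = 1/|Y| = 7370 Ω, ∠Z = −∠Y = 15.5°

136 μS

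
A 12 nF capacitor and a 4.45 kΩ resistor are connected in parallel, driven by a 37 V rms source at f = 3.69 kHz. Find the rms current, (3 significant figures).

ω = 2πf = 23180 rad/s
X_C = 1/(ωC) = 3590 Ω
Parallel: admittances add. Y = 1/R + jωC
Y = (0.000225 + j0.000278) S
|Y| = 0.000358 S → |Z| = 1/|Y| = 2800 Ω, ∠Z = −∠Y = -51.1°
I = V/|Z| = 37/2800 = 13.2 mA

13.2 mA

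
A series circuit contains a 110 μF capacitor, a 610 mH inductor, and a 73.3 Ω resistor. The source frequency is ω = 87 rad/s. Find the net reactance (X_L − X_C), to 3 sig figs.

-51.4 Ω

X_L = ωL = 53.1 Ω
X_C = 1/(ωC) = 104 Ω
X = 53.1 − 104 = -51.4 Ω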